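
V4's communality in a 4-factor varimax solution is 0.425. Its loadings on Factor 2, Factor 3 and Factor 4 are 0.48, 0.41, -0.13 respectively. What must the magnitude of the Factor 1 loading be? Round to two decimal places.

0.10

Under orthogonal rotation h² = Σλ², so λ_Factor 1² = h² − (0.4154) = 0.425 − 0.4154 = 0.0096.
|λ| = √0.0096 = 0.0980.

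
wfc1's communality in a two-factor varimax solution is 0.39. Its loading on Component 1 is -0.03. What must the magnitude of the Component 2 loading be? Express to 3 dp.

Under orthogonal rotation h² = Σλ², so λ_Component 2² = h² − (0.0009) = 0.39 − 0.0009 = 0.3891.
|λ| = √0.3891 = 0.6238.

0.624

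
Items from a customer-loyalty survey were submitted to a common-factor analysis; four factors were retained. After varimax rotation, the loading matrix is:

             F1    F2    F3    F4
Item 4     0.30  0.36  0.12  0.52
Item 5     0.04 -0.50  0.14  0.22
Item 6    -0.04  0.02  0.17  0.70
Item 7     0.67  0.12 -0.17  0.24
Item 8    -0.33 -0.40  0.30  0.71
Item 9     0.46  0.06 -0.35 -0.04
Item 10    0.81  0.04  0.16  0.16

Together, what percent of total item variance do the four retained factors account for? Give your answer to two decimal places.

SS loadings by factor: 1.5187, 0.5596, 0.3299, 1.3977; total = 3.8059.
Total variance with 7 standardized items is 7, so the solution explains 3.8059/7 = 0.5437 = 54.37%.

54.37%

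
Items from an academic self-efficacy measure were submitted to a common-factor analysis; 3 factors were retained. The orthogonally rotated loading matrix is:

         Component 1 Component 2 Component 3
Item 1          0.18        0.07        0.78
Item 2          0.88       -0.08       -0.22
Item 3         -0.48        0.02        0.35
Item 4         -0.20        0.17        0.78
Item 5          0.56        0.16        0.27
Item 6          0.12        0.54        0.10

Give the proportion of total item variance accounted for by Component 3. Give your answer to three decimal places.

SS loadings for Component 3 = 0.78² + (-0.22)² + 0.35² + 0.78² + 0.27² + 0.10² = 1.4706
Proportion of variance = 1.4706 / 6 = 0.2451.

0.245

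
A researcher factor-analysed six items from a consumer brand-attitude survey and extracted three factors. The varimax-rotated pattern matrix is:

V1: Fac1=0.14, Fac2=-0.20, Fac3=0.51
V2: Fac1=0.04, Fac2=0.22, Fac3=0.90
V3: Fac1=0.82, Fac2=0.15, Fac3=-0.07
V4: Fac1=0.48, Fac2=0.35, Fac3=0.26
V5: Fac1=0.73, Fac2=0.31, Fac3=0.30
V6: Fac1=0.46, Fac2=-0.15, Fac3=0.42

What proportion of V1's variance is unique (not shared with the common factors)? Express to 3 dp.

h² = 0.14² + (-0.20)² + 0.51² = 0.0196 + 0.0400 + 0.2601 = 0.3197
Uniqueness u² = 1 − h² = 1 − 0.3197 = 0.6803

0.680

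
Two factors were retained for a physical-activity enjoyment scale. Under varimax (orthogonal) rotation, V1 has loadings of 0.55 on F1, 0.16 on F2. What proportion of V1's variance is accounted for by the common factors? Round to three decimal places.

h² = 0.55² + 0.16² = 0.3025 + 0.0256 = 0.3281

0.328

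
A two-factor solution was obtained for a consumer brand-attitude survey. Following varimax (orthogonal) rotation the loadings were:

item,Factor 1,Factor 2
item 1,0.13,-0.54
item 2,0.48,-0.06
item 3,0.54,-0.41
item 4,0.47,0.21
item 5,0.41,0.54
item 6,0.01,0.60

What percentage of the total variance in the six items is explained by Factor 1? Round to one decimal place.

SS loadings for Factor 1 = 0.13² + 0.48² + 0.54² + 0.47² + 0.41² + 0.01² = 0.9280
With 6 standardized items, total variance = 6. Proportion = 0.9280/6 = 0.1547 → 15.47%.

15.5%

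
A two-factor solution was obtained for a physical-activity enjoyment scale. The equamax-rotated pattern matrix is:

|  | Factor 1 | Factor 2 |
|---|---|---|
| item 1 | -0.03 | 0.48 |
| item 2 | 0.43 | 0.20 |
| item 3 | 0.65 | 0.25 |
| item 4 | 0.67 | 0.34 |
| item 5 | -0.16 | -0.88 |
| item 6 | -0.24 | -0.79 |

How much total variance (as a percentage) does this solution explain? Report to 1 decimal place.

Communalities: 0.2313, 0.2249, 0.4850, 0.5645, 0.8000, 0.6817; Σh² = 2.9874.
Total variance with 6 standardized items is 6, so the solution explains 2.9874/6 = 0.4979 = 49.79%.

49.8%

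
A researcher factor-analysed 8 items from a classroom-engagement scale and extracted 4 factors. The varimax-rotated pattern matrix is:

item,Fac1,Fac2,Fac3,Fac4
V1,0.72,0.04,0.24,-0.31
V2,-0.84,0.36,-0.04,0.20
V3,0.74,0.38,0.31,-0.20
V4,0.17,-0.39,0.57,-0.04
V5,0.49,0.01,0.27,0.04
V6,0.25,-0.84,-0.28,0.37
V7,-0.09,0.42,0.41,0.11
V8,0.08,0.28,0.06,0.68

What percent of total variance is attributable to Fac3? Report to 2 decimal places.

10.04%

SS loadings for Fac3 = 0.24² + (-0.04)² + 0.31² + 0.57² + 0.27² + (-0.28)² + 0.41² + 0.06² = 0.8032
With 8 standardized items, total variance = 8. Proportion = 0.8032/8 = 0.1004 → 10.04%.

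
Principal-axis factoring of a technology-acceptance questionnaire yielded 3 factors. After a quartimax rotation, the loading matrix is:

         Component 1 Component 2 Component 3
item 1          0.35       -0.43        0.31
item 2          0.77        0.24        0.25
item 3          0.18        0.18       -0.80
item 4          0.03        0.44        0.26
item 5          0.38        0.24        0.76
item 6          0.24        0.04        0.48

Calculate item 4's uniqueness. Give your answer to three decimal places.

h² = 0.03² + 0.44² + 0.26² = 0.0009 + 0.1936 + 0.0676 = 0.2621
Uniqueness u² = 1 − h² = 1 − 0.2621 = 0.7379

0.738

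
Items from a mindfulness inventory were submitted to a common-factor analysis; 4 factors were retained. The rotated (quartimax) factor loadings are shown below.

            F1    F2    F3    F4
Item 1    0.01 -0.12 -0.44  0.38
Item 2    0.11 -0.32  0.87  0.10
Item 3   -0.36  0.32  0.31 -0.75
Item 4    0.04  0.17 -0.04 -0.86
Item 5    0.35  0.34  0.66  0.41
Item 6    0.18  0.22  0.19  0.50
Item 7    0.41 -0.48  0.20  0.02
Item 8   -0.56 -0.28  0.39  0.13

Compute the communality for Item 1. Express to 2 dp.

0.35

h² = 0.01² + (-0.12)² + (-0.44)² + 0.38² = 0.0001 + 0.0144 + 0.1936 + 0.1444 = 0.3525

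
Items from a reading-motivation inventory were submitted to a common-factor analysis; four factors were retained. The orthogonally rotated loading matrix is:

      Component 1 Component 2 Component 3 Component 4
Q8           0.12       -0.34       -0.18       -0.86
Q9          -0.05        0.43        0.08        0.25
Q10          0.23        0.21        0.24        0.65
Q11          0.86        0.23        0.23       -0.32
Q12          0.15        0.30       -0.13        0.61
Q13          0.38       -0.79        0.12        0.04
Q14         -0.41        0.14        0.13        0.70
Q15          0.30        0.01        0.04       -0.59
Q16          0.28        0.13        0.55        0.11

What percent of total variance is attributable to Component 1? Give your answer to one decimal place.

14.6%

SS loadings for Component 1 = 0.12² + (-0.05)² + 0.23² + 0.86² + 0.15² + 0.38² + (-0.41)² + 0.30² + 0.28² = 1.3128
With 9 standardized items, total variance = 9. Proportion = 1.3128/9 = 0.1459 → 14.59%.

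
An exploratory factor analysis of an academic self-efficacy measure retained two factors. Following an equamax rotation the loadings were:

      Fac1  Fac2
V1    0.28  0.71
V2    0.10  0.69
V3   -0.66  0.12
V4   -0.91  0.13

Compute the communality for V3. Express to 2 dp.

0.45

h² = (-0.66)² + 0.12² = 0.4356 + 0.0144 = 0.4500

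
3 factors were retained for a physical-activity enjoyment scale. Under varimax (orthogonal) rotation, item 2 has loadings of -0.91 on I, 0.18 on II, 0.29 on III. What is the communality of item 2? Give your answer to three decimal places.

h² = (-0.91)² + 0.18² + 0.29² = 0.8281 + 0.0324 + 0.0841 = 0.9446

0.945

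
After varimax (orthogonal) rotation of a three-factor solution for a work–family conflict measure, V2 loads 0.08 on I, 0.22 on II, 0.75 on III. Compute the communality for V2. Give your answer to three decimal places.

0.617

h² = 0.08² + 0.22² + 0.75² = 0.0064 + 0.0484 + 0.5625 = 0.6173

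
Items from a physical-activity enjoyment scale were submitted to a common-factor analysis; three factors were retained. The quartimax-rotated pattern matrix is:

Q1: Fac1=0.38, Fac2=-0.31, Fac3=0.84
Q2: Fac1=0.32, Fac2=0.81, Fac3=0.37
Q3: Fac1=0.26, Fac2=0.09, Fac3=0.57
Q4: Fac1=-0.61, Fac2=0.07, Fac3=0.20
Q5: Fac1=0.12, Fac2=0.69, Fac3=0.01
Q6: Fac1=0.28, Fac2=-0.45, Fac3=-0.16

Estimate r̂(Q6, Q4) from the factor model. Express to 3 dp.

-0.234

r̂ = Σ λ_i·λ_j across factors = (0.28)(-0.61) + (-0.45)(0.07) + (-0.16)(0.20)
  = -0.1708 -0.0315 -0.0320 = -0.2343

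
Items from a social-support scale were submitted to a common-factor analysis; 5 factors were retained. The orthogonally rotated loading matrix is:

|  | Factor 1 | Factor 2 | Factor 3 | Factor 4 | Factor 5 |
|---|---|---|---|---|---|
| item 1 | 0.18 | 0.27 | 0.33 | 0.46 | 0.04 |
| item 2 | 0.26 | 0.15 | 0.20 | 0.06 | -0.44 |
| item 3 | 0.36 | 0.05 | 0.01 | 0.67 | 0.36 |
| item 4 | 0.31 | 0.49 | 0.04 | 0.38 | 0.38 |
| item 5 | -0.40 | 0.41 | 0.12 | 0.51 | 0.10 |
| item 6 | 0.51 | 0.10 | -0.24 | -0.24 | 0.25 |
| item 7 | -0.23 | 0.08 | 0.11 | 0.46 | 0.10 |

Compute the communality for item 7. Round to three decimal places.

0.293

h² = (-0.23)² + 0.08² + 0.11² + 0.46² + 0.10² = 0.0529 + 0.0064 + 0.0121 + 0.2116 + 0.0100 = 0.2930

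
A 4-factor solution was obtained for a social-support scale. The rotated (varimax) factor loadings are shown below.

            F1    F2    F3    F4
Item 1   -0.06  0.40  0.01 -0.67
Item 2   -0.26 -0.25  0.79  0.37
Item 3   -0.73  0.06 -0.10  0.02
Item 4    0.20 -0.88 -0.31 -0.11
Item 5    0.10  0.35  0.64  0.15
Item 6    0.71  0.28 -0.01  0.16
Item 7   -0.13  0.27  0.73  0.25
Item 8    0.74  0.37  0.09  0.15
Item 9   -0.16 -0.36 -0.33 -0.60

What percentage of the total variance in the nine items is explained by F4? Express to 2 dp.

12.13%

SS loadings for F4 = (-0.67)² + 0.37² + 0.02² + (-0.11)² + 0.15² + 0.16² + 0.25² + 0.15² + (-0.60)² = 1.0914
With 9 standardized items, total variance = 9. Proportion = 1.0914/9 = 0.1213 → 12.13%.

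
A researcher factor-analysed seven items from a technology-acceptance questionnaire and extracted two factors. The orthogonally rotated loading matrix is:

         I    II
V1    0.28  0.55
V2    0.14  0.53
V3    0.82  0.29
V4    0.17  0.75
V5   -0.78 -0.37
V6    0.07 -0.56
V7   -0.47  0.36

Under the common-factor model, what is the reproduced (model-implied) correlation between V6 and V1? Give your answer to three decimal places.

-0.288

r̂ = Σ λ_i·λ_j across factors = (0.07)(0.28) + (-0.56)(0.55)
  = +0.0196 -0.3080 = -0.2884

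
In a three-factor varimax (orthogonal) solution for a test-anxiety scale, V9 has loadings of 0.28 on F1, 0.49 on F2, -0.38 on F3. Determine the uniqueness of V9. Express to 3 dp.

0.537

h² = 0.28² + 0.49² + (-0.38)² = 0.0784 + 0.2401 + 0.1444 = 0.4629
Uniqueness u² = 1 − h² = 1 − 0.4629 = 0.5371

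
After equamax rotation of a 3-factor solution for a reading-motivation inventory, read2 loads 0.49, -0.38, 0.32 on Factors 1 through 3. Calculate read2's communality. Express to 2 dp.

h² = 0.49² + (-0.38)² + 0.32² = 0.2401 + 0.1444 + 0.1024 = 0.4869

0.49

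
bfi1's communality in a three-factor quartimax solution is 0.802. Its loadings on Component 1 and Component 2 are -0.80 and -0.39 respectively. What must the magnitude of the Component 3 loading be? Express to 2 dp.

0.10

Under orthogonal rotation h² = Σλ², so λ_Component 3² = h² − (0.7921) = 0.802 − 0.7921 = 0.0099.
|λ| = √0.0099 = 0.0995.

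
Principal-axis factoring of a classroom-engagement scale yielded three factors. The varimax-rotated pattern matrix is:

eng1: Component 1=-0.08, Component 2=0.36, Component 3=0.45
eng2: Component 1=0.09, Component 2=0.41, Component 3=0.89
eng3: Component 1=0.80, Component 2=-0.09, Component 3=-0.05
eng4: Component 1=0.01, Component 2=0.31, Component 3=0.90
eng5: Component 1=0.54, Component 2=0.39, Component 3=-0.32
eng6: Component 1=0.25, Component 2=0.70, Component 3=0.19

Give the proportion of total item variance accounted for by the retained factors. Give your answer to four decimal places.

0.6664

Communalities: 0.3385, 0.9683, 0.6506, 0.9062, 0.5461, 0.5886; Σh² = 3.9983.
Total variance with 6 standardized items is 6, so the solution explains 3.9983/6 = 0.6664.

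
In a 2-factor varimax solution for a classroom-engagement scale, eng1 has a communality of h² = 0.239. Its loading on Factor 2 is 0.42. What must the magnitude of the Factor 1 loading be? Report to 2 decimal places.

0.25

Under orthogonal rotation h² = Σλ², so λ_Factor 1² = h² − (0.1764) = 0.239 − 0.1764 = 0.0626.
|λ| = √0.0626 = 0.2502.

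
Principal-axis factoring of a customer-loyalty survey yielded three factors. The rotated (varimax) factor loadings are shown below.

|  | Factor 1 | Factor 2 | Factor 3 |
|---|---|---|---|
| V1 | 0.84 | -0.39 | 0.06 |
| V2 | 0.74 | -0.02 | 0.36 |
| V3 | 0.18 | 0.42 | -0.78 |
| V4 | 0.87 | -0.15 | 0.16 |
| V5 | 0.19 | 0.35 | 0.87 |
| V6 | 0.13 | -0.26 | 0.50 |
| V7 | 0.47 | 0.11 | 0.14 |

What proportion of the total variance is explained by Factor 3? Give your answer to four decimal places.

SS loadings for Factor 3 = 0.06² + 0.36² + (-0.78)² + 0.16² + 0.87² + 0.50² + 0.14² = 1.7937
Proportion of variance = 1.7937 / 7 = 0.2562.

0.2562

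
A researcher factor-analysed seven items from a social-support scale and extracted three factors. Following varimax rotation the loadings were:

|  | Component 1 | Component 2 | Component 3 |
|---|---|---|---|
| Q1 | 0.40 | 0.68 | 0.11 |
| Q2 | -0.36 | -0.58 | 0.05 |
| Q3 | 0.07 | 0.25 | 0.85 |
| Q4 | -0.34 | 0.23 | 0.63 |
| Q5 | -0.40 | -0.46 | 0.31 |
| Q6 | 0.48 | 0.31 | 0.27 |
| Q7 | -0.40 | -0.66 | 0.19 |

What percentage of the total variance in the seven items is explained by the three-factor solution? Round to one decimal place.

Communalities: 0.6345, 0.4685, 0.7899, 0.5654, 0.4677, 0.3994, 0.6317; Σh² = 3.9571.
Total variance with 7 standardized items is 7, so the solution explains 3.9571/7 = 0.5653 = 56.53%.

56.5%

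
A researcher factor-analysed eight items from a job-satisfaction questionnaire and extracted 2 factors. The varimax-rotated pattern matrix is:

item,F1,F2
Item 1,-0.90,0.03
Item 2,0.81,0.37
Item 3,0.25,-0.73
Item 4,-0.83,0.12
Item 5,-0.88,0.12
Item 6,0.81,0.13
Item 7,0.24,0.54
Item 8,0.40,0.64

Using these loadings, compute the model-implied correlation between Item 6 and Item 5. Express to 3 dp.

-0.697

r̂ = Σ λ_i·λ_j across factors = (0.81)(-0.88) + (0.13)(0.12)
  = -0.7128 +0.0156 = -0.6972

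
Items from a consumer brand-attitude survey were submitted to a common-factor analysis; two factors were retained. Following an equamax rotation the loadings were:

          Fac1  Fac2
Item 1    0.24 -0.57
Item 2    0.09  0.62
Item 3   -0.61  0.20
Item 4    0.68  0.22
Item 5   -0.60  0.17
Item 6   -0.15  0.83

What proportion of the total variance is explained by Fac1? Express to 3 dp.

0.214

SS loadings for Fac1 = 0.24² + 0.09² + (-0.61)² + 0.68² + (-0.60)² + (-0.15)² = 1.2827
Proportion of variance = 1.2827 / 6 = 0.2138.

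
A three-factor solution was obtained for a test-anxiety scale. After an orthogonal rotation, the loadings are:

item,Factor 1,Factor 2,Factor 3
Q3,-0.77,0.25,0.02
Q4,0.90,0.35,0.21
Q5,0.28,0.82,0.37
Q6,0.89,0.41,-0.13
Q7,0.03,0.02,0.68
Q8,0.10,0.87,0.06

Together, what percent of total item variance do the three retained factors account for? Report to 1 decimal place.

SS loadings by factor: 2.2843, 1.7828, 0.6643; total = 4.7314.
Total variance with 6 standardized items is 6, so the solution explains 4.7314/6 = 0.7886 = 78.86%.

78.9%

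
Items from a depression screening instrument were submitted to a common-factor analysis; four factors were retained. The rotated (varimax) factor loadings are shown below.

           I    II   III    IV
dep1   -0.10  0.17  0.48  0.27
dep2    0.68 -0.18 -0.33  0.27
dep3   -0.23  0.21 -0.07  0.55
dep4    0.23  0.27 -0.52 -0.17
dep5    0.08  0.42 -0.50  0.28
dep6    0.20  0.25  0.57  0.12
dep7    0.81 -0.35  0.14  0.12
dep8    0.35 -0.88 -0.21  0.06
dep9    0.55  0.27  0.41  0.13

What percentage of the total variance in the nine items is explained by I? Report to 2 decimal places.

18.95%

SS loadings for I = (-0.10)² + 0.68² + (-0.23)² + 0.23² + 0.08² + 0.20² + 0.81² + 0.35² + 0.55² = 1.7057
With 9 standardized items, total variance = 9. Proportion = 1.7057/9 = 0.1895 → 18.95%.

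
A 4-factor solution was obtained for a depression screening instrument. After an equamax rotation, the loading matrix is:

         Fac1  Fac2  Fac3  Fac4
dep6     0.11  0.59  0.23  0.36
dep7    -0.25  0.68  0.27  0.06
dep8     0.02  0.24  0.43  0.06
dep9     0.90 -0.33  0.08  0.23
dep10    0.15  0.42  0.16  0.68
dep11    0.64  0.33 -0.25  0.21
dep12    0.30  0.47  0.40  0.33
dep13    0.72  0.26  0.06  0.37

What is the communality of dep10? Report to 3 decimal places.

0.687

h² = 0.15² + 0.42² + 0.16² + 0.68² = 0.0225 + 0.1764 + 0.0256 + 0.4624 = 0.6869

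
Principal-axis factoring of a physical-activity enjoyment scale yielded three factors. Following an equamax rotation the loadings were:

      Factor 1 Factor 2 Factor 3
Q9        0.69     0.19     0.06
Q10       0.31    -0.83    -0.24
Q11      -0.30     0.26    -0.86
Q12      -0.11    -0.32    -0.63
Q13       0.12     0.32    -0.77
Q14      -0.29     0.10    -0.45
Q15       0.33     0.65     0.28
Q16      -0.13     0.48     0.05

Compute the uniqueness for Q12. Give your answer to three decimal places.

h² = (-0.11)² + (-0.32)² + (-0.63)² = 0.0121 + 0.1024 + 0.3969 = 0.5114
Uniqueness u² = 1 − h² = 1 − 0.5114 = 0.4886

0.489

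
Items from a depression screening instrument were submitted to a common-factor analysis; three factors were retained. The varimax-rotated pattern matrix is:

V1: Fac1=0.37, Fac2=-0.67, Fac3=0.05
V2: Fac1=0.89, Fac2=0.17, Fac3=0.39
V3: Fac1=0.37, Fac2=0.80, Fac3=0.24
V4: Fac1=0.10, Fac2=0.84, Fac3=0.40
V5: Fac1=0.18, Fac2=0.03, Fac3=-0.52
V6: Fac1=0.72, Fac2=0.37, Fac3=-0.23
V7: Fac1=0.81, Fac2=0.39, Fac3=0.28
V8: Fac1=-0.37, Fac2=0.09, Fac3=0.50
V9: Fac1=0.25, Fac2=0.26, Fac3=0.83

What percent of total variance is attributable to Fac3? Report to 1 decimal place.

SS loadings for Fac3 = 0.05² + 0.39² + 0.24² + 0.40² + (-0.52)² + (-0.23)² + 0.28² + 0.50² + 0.83² = 1.7128
With 9 standardized items, total variance = 9. Proportion = 1.7128/9 = 0.1903 → 19.03%.

19.0%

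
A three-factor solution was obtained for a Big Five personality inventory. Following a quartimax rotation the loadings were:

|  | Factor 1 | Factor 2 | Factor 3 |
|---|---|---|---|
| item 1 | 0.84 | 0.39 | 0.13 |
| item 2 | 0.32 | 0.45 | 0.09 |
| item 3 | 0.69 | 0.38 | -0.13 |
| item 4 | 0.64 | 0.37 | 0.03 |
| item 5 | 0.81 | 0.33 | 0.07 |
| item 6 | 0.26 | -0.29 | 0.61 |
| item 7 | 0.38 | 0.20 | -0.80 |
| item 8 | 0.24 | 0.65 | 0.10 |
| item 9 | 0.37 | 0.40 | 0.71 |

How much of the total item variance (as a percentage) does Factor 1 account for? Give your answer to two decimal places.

30.63%

SS loadings for Factor 1 = 0.84² + 0.32² + 0.69² + 0.64² + 0.81² + 0.26² + 0.38² + 0.24² + 0.37² = 2.7563
With 9 standardized items, total variance = 9. Proportion = 2.7563/9 = 0.3063 → 30.63%.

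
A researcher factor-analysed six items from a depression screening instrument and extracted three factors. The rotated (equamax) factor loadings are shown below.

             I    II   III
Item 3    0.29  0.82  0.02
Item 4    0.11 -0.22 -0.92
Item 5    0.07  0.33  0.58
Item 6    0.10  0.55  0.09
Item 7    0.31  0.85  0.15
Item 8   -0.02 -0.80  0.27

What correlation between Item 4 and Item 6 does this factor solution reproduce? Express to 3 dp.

-0.193

r̂ = Σ λ_i·λ_j across factors = (0.11)(0.10) + (-0.22)(0.55) + (-0.92)(0.09)
  = +0.0110 -0.1210 -0.0828 = -0.1928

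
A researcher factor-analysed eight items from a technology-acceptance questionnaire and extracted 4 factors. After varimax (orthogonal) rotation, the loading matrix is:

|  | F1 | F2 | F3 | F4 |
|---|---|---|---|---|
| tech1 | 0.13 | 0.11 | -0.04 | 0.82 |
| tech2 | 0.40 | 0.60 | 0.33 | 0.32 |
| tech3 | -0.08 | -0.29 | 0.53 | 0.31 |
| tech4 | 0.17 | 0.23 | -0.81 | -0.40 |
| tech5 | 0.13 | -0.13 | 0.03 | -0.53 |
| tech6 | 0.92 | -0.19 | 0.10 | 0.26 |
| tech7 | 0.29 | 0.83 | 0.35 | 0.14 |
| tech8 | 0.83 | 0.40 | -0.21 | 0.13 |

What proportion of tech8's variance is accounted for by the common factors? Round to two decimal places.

0.91

h² = 0.83² + 0.40² + (-0.21)² + 0.13² = 0.6889 + 0.1600 + 0.0441 + 0.0169 = 0.9099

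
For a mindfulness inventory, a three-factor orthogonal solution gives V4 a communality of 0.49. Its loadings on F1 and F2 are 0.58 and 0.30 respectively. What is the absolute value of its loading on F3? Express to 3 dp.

Under orthogonal rotation h² = Σλ², so λ_F3² = h² − (0.4264) = 0.49 − 0.4264 = 0.0636.
|λ| = √0.0636 = 0.2522.

0.252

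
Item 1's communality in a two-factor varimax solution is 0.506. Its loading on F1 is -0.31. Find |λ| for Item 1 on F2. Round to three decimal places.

0.640

Under orthogonal rotation h² = Σλ², so λ_F2² = h² − (0.0961) = 0.506 − 0.0961 = 0.4099.
|λ| = √0.4099 = 0.6402.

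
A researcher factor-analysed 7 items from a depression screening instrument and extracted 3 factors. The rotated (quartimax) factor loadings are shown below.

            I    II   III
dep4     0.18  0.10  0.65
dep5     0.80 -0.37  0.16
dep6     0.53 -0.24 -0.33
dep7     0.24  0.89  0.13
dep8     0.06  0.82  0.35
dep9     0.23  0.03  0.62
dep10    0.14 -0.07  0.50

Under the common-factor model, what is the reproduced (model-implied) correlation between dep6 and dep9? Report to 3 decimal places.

r̂ = Σ λ_i·λ_j across factors = (0.53)(0.23) + (-0.24)(0.03) + (-0.33)(0.62)
  = +0.1219 -0.0072 -0.2046 = -0.0899

-0.090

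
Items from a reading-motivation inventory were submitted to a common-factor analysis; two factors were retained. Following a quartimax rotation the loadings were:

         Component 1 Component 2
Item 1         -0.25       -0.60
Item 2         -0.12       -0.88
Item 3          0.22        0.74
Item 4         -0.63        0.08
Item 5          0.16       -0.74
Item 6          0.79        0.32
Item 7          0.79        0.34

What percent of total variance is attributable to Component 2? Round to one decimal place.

SS loadings for Component 2 = (-0.60)² + (-0.88)² + 0.74² + 0.08² + (-0.74)² + 0.32² + 0.34² = 2.4540
With 7 standardized items, total variance = 7. Proportion = 2.4540/7 = 0.3506 → 35.06%.

35.1%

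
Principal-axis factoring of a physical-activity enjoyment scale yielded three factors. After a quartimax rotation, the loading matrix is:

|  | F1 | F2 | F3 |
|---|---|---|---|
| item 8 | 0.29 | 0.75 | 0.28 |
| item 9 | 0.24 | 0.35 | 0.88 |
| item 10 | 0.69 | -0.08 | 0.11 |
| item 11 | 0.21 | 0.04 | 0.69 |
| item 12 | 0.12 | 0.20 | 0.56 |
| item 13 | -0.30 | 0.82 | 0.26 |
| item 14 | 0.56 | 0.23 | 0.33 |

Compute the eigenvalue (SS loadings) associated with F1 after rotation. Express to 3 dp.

SS loadings for F1 = 0.29² + 0.24² + 0.69² + 0.21² + 0.12² + (-0.30)² + 0.56² = 0.0841 + 0.0576 + 0.4761 + 0.0441 + 0.0144 + 0.0900 + 0.3136 = 1.0799

1.080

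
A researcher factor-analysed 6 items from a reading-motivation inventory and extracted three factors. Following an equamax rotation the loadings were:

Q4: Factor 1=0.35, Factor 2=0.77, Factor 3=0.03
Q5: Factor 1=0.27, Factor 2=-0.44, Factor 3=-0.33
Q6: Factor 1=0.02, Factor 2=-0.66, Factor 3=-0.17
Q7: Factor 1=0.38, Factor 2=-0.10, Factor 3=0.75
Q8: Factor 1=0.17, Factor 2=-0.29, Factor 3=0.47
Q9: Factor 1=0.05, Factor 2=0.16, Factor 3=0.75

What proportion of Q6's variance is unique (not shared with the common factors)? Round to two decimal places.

h² = 0.02² + (-0.66)² + (-0.17)² = 0.0004 + 0.4356 + 0.0289 = 0.4649
Uniqueness u² = 1 − h² = 1 − 0.4649 = 0.5351

0.54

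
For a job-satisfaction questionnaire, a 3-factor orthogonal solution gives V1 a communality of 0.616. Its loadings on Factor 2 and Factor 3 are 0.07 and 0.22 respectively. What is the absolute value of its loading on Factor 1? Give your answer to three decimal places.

0.750

Under orthogonal rotation h² = Σλ², so λ_Factor 1² = h² − (0.0533) = 0.616 − 0.0533 = 0.5627.
|λ| = √0.5627 = 0.7501.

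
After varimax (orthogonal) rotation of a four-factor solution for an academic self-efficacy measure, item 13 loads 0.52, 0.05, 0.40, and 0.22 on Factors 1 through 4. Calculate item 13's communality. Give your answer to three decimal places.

0.481

h² = 0.52² + 0.05² + 0.40² + 0.22² = 0.2704 + 0.0025 + 0.1600 + 0.0484 = 0.4813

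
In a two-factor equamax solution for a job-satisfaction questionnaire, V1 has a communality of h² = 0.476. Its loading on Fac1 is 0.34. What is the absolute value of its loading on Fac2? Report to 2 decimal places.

0.60

Under orthogonal rotation h² = Σλ², so λ_Fac2² = h² − (0.1156) = 0.476 − 0.1156 = 0.3604.
|λ| = √0.3604 = 0.6003.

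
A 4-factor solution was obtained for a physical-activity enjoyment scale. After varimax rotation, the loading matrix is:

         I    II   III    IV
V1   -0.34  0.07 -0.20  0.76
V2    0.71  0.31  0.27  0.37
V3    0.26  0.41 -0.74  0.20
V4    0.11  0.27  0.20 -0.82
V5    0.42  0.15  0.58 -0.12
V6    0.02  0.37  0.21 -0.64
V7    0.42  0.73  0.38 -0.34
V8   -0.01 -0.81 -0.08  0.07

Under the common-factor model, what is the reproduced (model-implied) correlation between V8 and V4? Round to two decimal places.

-0.29

r̂ = Σ λ_i·λ_j across factors = (-0.01)(0.11) + (-0.81)(0.27) + (-0.08)(0.20) + (0.07)(-0.82)
  = -0.0011 -0.2187 -0.0160 -0.0574 = -0.2932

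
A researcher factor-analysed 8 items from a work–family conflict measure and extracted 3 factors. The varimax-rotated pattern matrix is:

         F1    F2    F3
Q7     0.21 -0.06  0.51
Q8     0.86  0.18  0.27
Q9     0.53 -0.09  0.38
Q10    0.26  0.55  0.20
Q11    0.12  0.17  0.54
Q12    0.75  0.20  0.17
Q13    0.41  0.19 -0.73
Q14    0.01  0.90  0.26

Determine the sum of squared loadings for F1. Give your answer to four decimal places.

SS loadings for F1 = 0.21² + 0.86² + 0.53² + 0.26² + 0.12² + 0.75² + 0.41² + 0.01² = 0.0441 + 0.7396 + 0.2809 + 0.0676 + 0.0144 + 0.5625 + 0.1681 + 0.0001 = 1.8773

1.8773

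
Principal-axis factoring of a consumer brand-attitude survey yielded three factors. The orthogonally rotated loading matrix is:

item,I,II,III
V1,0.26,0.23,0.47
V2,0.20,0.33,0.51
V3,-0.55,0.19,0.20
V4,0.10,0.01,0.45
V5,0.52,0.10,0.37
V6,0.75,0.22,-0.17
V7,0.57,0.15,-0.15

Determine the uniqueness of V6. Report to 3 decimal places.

h² = 0.75² + 0.22² + (-0.17)² = 0.5625 + 0.0484 + 0.0289 = 0.6398
Uniqueness u² = 1 − h² = 1 − 0.6398 = 0.3602

0.360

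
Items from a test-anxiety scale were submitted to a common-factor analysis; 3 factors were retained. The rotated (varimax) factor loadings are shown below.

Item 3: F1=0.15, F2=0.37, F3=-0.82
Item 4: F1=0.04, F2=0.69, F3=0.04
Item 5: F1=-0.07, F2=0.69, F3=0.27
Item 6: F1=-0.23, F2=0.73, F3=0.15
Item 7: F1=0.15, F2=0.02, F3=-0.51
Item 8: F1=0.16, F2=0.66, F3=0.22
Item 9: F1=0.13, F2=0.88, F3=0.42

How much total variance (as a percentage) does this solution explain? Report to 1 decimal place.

60.5%

SS loadings by factor: 0.1469, 2.8324, 1.2543; total = 4.2336.
Total variance with 7 standardized items is 7, so the solution explains 4.2336/7 = 0.6048 = 60.48%.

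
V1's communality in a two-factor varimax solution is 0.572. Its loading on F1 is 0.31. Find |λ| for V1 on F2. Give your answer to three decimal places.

Under orthogonal rotation h² = Σλ², so λ_F2² = h² − (0.0961) = 0.572 − 0.0961 = 0.4759.
|λ| = √0.4759 = 0.6899.

0.690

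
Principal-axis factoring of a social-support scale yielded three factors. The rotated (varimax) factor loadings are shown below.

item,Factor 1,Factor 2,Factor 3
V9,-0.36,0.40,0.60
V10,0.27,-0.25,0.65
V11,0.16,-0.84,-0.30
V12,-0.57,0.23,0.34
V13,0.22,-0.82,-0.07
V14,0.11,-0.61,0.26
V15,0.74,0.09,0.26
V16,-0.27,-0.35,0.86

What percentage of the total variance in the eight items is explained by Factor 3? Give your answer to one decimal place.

23.3%

SS loadings for Factor 3 = 0.60² + 0.65² + (-0.30)² + 0.34² + (-0.07)² + 0.26² + 0.26² + 0.86² = 1.8678
With 8 standardized items, total variance = 8. Proportion = 1.8678/8 = 0.2335 → 23.35%.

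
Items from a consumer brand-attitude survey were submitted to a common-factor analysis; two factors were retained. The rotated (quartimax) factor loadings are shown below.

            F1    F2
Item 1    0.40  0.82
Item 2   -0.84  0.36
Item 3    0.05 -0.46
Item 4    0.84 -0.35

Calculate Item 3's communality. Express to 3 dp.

h² = 0.05² + (-0.46)² = 0.0025 + 0.2116 = 0.2141

0.214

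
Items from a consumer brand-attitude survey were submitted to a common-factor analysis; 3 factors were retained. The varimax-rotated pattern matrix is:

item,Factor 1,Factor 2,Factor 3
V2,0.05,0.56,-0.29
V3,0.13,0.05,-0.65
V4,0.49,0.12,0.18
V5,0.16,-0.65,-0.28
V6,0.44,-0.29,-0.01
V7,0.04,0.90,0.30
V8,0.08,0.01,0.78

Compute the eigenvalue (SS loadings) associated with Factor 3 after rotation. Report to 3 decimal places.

SS loadings for Factor 3 = (-0.29)² + (-0.65)² + 0.18² + (-0.28)² + (-0.01)² + 0.30² + 0.78² = 0.0841 + 0.4225 + 0.0324 + 0.0784 + 0.0001 + 0.0900 + 0.6084 = 1.3159

1.316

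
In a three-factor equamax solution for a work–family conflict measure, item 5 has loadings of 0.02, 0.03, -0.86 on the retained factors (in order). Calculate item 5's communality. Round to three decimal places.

0.741

h² = 0.02² + 0.03² + (-0.86)² = 0.0004 + 0.0009 + 0.7396 = 0.7409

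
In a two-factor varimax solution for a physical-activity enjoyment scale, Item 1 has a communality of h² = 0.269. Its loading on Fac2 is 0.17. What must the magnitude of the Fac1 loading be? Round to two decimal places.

Under orthogonal rotation h² = Σλ², so λ_Fac1² = h² − (0.0289) = 0.269 − 0.0289 = 0.2401.
|λ| = √0.2401 = 0.4900.

0.49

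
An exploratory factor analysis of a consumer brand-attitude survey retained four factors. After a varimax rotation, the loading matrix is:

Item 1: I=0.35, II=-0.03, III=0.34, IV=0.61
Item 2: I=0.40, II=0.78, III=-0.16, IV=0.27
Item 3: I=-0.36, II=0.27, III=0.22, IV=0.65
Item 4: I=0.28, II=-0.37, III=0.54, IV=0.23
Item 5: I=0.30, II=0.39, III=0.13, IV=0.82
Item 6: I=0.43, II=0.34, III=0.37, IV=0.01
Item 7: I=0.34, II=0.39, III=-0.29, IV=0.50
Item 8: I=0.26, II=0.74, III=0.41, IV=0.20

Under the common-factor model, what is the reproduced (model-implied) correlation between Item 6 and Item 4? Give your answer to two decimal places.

r̂ = Σ λ_i·λ_j across factors = (0.43)(0.28) + (0.34)(-0.37) + (0.37)(0.54) + (0.01)(0.23)
  = +0.1204 -0.1258 +0.1998 +0.0023 = 0.1967

0.20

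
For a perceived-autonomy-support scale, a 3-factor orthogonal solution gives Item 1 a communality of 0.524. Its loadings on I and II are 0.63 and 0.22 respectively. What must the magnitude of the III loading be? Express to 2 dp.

0.28

Under orthogonal rotation h² = Σλ², so λ_III² = h² − (0.4453) = 0.524 − 0.4453 = 0.0787.
|λ| = √0.0787 = 0.2805.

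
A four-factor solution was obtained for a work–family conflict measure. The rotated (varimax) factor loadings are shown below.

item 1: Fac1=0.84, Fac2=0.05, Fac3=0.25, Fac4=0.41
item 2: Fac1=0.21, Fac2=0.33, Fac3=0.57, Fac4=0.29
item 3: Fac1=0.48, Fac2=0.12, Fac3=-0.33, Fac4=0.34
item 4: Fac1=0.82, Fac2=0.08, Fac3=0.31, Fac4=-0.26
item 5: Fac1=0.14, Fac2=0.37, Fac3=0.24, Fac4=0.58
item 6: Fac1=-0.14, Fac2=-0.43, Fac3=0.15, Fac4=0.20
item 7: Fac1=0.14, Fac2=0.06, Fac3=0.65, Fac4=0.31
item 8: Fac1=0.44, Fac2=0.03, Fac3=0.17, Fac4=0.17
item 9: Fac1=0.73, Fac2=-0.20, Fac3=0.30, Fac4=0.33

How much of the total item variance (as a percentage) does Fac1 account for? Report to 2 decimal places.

27.09%

SS loadings for Fac1 = 0.84² + 0.21² + 0.48² + 0.82² + 0.14² + (-0.14)² + 0.14² + 0.44² + 0.73² = 2.4378
With 9 standardized items, total variance = 9. Proportion = 2.4378/9 = 0.2709 → 27.09%.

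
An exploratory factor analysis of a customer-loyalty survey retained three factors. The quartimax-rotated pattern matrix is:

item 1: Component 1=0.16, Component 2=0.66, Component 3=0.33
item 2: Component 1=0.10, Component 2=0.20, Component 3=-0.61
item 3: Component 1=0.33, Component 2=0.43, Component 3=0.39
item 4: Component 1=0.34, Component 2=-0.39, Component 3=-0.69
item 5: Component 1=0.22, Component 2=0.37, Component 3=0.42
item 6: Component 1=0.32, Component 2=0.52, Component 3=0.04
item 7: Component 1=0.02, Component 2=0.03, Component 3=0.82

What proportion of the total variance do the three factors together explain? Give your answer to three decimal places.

0.513

SS loadings by factor: 0.4113, 1.2208, 1.9596; total = 3.5917.
Total variance with 7 standardized items is 7, so the solution explains 3.5917/7 = 0.5131.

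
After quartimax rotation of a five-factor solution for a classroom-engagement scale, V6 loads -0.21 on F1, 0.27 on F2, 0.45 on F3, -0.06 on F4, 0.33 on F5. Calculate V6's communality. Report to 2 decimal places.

0.43

h² = (-0.21)² + 0.27² + 0.45² + (-0.06)² + 0.33² = 0.0441 + 0.0729 + 0.2025 + 0.0036 + 0.1089 = 0.4320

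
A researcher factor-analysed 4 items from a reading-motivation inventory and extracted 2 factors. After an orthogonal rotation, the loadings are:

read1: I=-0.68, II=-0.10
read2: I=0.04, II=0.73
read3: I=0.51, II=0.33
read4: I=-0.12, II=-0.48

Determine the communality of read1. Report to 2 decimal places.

0.47

h² = (-0.68)² + (-0.10)² = 0.4624 + 0.0100 = 0.4724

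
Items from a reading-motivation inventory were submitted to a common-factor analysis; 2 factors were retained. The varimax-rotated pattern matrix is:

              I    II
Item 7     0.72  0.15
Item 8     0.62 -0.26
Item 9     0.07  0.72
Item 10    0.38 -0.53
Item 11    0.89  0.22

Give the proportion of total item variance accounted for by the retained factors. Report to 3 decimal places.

Communalities: 0.5409, 0.4520, 0.5233, 0.4253, 0.8405; Σh² = 2.7820.
Total variance with 5 standardized items is 5, so the solution explains 2.7820/5 = 0.5564.

0.556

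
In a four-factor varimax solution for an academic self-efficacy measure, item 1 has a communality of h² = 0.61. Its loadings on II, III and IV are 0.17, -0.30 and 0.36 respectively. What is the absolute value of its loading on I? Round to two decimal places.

Under orthogonal rotation h² = Σλ², so λ_I² = h² − (0.2485) = 0.61 − 0.2485 = 0.3615.
|λ| = √0.3615 = 0.6012.

0.60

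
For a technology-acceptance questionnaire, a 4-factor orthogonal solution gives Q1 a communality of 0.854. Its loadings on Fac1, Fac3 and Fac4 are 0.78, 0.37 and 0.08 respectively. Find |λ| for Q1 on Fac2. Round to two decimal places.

Under orthogonal rotation h² = Σλ², so λ_Fac2² = h² − (0.7517) = 0.854 − 0.7517 = 0.1023.
|λ| = √0.1023 = 0.3198.

0.32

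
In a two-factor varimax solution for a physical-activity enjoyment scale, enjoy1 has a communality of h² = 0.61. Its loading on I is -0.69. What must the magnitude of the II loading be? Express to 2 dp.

0.37

Under orthogonal rotation h² = Σλ², so λ_II² = h² − (0.4761) = 0.61 − 0.4761 = 0.1339.
|λ| = √0.1339 = 0.3659.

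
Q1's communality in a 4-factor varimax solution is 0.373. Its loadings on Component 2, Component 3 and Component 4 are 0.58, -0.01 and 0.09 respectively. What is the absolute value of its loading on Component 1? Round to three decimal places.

0.169

Under orthogonal rotation h² = Σλ², so λ_Component 1² = h² − (0.3446) = 0.373 − 0.3446 = 0.0284.
|λ| = √0.0284 = 0.1685.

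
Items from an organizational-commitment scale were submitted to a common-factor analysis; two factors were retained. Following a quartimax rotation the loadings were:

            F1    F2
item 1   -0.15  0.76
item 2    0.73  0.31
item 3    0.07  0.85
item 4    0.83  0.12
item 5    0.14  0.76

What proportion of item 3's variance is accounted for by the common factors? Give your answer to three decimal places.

0.727

h² = 0.07² + 0.85² = 0.0049 + 0.7225 = 0.7274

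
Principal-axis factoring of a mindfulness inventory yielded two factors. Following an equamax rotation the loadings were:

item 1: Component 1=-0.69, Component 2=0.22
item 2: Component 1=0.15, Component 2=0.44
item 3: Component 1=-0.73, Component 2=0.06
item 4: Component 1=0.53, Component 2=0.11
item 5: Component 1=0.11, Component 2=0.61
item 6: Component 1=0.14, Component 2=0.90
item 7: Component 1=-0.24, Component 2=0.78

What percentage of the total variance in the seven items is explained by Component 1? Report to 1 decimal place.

20.0%

SS loadings for Component 1 = (-0.69)² + 0.15² + (-0.73)² + 0.53² + 0.11² + 0.14² + (-0.24)² = 1.4017
With 7 standardized items, total variance = 7. Proportion = 1.4017/7 = 0.2002 → 20.02%.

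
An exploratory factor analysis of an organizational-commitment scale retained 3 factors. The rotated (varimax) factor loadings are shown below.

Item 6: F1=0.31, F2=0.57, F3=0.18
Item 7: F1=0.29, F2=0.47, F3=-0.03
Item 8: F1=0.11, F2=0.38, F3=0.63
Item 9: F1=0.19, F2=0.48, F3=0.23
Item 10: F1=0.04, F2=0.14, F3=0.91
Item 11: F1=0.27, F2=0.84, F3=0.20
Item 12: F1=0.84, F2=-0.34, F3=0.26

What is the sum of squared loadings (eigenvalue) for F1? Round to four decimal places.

1.0085

SS loadings for F1 = 0.31² + 0.29² + 0.11² + 0.19² + 0.04² + 0.27² + 0.84² = 0.0961 + 0.0841 + 0.0121 + 0.0361 + 0.0016 + 0.0729 + 0.7056 = 1.0085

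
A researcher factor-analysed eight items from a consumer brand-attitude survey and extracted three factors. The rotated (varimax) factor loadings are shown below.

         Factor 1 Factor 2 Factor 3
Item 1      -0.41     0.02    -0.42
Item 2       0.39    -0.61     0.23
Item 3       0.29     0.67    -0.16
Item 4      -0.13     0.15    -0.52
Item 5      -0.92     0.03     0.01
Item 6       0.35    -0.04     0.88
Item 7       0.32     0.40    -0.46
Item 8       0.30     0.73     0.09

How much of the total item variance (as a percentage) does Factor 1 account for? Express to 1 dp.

19.8%

SS loadings for Factor 1 = (-0.41)² + 0.39² + 0.29² + (-0.13)² + (-0.92)² + 0.35² + 0.32² + 0.30² = 1.5825
With 8 standardized items, total variance = 8. Proportion = 1.5825/8 = 0.1978 → 19.78%.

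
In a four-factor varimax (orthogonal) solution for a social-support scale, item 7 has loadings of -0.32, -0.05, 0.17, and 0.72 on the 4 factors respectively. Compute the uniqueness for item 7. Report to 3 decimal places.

0.348

h² = (-0.32)² + (-0.05)² + 0.17² + 0.72² = 0.1024 + 0.0025 + 0.0289 + 0.5184 = 0.6522
Uniqueness u² = 1 − h² = 1 − 0.6522 = 0.3478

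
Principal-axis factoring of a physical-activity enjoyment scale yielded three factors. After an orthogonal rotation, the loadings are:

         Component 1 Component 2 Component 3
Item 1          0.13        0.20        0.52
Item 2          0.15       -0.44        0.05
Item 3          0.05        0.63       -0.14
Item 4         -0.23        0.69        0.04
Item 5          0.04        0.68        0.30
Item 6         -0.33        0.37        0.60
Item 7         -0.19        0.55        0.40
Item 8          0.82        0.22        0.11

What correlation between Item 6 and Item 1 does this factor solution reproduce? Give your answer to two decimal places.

r̂ = Σ λ_i·λ_j across factors = (-0.33)(0.13) + (0.37)(0.20) + (0.60)(0.52)
  = -0.0429 +0.0740 +0.3120 = 0.3431

0.34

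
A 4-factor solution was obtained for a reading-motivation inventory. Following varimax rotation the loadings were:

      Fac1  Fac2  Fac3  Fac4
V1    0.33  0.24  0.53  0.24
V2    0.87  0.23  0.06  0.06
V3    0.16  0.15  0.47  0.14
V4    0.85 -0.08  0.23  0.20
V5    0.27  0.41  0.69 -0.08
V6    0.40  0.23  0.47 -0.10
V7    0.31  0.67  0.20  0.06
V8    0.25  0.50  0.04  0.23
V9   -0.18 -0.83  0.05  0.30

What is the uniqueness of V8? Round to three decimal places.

h² = 0.25² + 0.50² + 0.04² + 0.23² = 0.0625 + 0.2500 + 0.0016 + 0.0529 = 0.3670
Uniqueness u² = 1 − h² = 1 − 0.3670 = 0.6330

0.633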